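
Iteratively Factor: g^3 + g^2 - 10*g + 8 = (g + 4)*(g^2 - 3*g + 2) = (g - 1)*(g + 4)*(g - 2)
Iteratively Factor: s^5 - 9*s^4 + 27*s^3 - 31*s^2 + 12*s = (s - 4)*(s^4 - 5*s^3 + 7*s^2 - 3*s) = (s - 4)*(s - 3)*(s^3 - 2*s^2 + s) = (s - 4)*(s - 3)*(s - 1)*(s^2 - s) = s*(s - 4)*(s - 3)*(s - 1)*(s - 1)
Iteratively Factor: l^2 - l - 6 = (l - 3)*(l + 2)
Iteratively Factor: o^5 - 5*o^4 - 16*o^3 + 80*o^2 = (o)*(o^4 - 5*o^3 - 16*o^2 + 80*o) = o*(o - 4)*(o^3 - o^2 - 20*o) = o^2*(o - 4)*(o^2 - o - 20) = o^2*(o - 5)*(o - 4)*(o + 4)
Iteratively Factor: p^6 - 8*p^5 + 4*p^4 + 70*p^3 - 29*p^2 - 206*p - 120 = (p + 2)*(p^5 - 10*p^4 + 24*p^3 + 22*p^2 - 73*p - 60) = (p + 1)*(p + 2)*(p^4 - 11*p^3 + 35*p^2 - 13*p - 60) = (p - 4)*(p + 1)*(p + 2)*(p^3 - 7*p^2 + 7*p + 15) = (p - 4)*(p - 3)*(p + 1)*(p + 2)*(p^2 - 4*p - 5) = (p - 4)*(p - 3)*(p + 1)^2*(p + 2)*(p - 5)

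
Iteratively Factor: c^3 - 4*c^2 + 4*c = (c - 2)*(c^2 - 2*c) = (c - 2)^2*(c)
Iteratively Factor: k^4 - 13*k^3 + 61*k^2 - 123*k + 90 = (k - 3)*(k^3 - 10*k^2 + 31*k - 30) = (k - 3)*(k - 2)*(k^2 - 8*k + 15) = (k - 5)*(k - 3)*(k - 2)*(k - 3)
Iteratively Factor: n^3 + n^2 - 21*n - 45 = (n + 3)*(n^2 - 2*n - 15) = (n - 5)*(n + 3)*(n + 3)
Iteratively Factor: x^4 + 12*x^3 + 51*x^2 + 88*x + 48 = (x + 4)*(x^3 + 8*x^2 + 19*x + 12) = (x + 1)*(x + 4)*(x^2 + 7*x + 12) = (x + 1)*(x + 4)^2*(x + 3)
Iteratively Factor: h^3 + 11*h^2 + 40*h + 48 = (h + 3)*(h^2 + 8*h + 16) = (h + 3)*(h + 4)*(h + 4)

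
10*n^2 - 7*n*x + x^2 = (-5*n + x)*(-2*n + x)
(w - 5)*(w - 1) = w^2 - 6*w + 5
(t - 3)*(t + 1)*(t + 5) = t^3 + 3*t^2 - 13*t - 15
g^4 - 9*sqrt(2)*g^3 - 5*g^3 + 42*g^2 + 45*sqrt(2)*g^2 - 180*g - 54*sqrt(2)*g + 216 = (g - 3)*(g - 2)*(g - 6*sqrt(2))*(g - 3*sqrt(2))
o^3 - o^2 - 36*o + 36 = (o - 6)*(o - 1)*(o + 6)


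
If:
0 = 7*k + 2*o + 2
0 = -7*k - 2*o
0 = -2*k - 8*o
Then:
No Solution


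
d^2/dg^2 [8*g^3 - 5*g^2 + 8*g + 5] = 48*g - 10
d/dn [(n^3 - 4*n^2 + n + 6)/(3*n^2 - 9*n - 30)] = (n^4 - 6*n^3 - 19*n^2 + 68*n + 8)/(3*(n^4 - 6*n^3 - 11*n^2 + 60*n + 100))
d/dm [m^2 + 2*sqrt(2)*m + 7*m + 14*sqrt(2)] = 2*m + 2*sqrt(2) + 7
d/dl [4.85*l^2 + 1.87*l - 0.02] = 9.7*l + 1.87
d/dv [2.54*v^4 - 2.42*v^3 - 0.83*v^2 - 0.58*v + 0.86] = 10.16*v^3 - 7.26*v^2 - 1.66*v - 0.58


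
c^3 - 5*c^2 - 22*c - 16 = (c - 8)*(c + 1)*(c + 2)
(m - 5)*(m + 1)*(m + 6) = m^3 + 2*m^2 - 29*m - 30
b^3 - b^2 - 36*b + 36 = (b - 6)*(b - 1)*(b + 6)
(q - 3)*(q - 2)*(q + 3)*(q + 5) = q^4 + 3*q^3 - 19*q^2 - 27*q + 90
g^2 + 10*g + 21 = (g + 3)*(g + 7)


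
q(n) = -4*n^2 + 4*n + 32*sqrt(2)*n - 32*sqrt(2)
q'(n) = -8*n + 4 + 32*sqrt(2)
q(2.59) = 55.48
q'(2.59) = 28.53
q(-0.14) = -52.23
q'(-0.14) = 50.37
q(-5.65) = -451.23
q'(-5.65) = 94.45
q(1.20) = 8.09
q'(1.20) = 39.65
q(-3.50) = -266.65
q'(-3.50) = 77.25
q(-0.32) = -61.43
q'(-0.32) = 51.81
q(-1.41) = -122.66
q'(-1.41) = 60.53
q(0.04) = -43.29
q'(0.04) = 48.93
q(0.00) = -45.25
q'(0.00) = 49.25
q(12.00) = -30.20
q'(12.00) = -46.75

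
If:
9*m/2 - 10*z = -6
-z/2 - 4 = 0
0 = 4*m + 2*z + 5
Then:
No Solution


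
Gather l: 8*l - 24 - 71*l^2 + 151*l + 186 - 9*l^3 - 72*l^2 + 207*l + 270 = -9*l^3 - 143*l^2 + 366*l + 432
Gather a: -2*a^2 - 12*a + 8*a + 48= -2*a^2 - 4*a + 48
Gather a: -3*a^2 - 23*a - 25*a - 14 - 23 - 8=-3*a^2 - 48*a - 45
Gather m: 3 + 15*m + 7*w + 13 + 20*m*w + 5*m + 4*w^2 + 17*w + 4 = m*(20*w + 20) + 4*w^2 + 24*w + 20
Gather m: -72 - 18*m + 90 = 18 - 18*m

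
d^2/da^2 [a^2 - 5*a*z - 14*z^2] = 2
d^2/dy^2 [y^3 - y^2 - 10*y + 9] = 6*y - 2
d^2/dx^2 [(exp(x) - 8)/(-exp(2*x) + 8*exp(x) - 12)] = (-exp(4*x) + 24*exp(3*x) - 120*exp(2*x) + 32*exp(x) + 624)*exp(x)/(exp(6*x) - 24*exp(5*x) + 228*exp(4*x) - 1088*exp(3*x) + 2736*exp(2*x) - 3456*exp(x) + 1728)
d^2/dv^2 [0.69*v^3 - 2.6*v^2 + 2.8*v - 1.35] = 4.14*v - 5.2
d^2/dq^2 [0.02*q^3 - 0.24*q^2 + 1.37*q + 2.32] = 0.12*q - 0.48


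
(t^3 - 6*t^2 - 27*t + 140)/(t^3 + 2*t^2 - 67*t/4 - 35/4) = 4*(t^2 - 11*t + 28)/(4*t^2 - 12*t - 7)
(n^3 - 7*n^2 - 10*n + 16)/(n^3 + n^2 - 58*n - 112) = (n - 1)/(n + 7)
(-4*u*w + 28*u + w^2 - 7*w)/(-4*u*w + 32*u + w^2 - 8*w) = (w - 7)/(w - 8)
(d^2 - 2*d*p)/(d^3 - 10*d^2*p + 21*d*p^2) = (d - 2*p)/(d^2 - 10*d*p + 21*p^2)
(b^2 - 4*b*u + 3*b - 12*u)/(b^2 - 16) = (b^2 - 4*b*u + 3*b - 12*u)/(b^2 - 16)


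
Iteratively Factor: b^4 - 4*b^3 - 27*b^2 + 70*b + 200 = (b - 5)*(b^3 + b^2 - 22*b - 40) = (b - 5)*(b + 4)*(b^2 - 3*b - 10) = (b - 5)^2*(b + 4)*(b + 2)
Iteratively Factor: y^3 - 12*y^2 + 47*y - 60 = (y - 5)*(y^2 - 7*y + 12) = (y - 5)*(y - 4)*(y - 3)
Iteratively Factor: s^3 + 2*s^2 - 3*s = (s - 1)*(s^2 + 3*s) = s*(s - 1)*(s + 3)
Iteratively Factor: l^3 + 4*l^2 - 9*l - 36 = (l + 3)*(l^2 + l - 12) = (l + 3)*(l + 4)*(l - 3)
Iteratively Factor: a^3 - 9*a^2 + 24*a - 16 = (a - 4)*(a^2 - 5*a + 4) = (a - 4)^2*(a - 1)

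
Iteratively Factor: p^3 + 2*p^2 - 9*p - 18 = (p - 3)*(p^2 + 5*p + 6) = (p - 3)*(p + 3)*(p + 2)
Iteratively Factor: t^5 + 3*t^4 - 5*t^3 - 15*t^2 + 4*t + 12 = (t - 2)*(t^4 + 5*t^3 + 5*t^2 - 5*t - 6) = (t - 2)*(t + 2)*(t^3 + 3*t^2 - t - 3) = (t - 2)*(t + 2)*(t + 3)*(t^2 - 1) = (t - 2)*(t + 1)*(t + 2)*(t + 3)*(t - 1)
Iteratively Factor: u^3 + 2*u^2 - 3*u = (u + 3)*(u^2 - u) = u*(u + 3)*(u - 1)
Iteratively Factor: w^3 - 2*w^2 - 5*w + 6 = (w - 3)*(w^2 + w - 2) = (w - 3)*(w - 1)*(w + 2)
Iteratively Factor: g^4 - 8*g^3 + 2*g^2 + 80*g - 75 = (g - 5)*(g^3 - 3*g^2 - 13*g + 15) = (g - 5)*(g - 1)*(g^2 - 2*g - 15) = (g - 5)*(g - 1)*(g + 3)*(g - 5)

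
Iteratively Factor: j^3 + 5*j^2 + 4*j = (j + 4)*(j^2 + j) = (j + 1)*(j + 4)*(j)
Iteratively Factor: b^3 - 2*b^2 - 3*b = (b - 3)*(b^2 + b) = (b - 3)*(b + 1)*(b)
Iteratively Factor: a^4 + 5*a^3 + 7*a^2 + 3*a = (a + 1)*(a^3 + 4*a^2 + 3*a) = a*(a + 1)*(a^2 + 4*a + 3) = a*(a + 1)^2*(a + 3)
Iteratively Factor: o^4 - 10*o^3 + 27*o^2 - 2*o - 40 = (o - 2)*(o^3 - 8*o^2 + 11*o + 20) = (o - 4)*(o - 2)*(o^2 - 4*o - 5) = (o - 4)*(o - 2)*(o + 1)*(o - 5)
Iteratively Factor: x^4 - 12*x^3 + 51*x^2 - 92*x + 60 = (x - 5)*(x^3 - 7*x^2 + 16*x - 12) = (x - 5)*(x - 2)*(x^2 - 5*x + 6) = (x - 5)*(x - 3)*(x - 2)*(x - 2)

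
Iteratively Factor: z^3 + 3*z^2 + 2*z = (z)*(z^2 + 3*z + 2) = z*(z + 2)*(z + 1)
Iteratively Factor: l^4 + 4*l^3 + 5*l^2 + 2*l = (l + 1)*(l^3 + 3*l^2 + 2*l) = (l + 1)^2*(l^2 + 2*l) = (l + 1)^2*(l + 2)*(l)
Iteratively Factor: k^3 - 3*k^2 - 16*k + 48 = (k - 3)*(k^2 - 16) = (k - 4)*(k - 3)*(k + 4)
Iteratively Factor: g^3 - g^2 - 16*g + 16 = (g + 4)*(g^2 - 5*g + 4) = (g - 4)*(g + 4)*(g - 1)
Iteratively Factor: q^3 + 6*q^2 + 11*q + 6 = (q + 3)*(q^2 + 3*q + 2) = (q + 2)*(q + 3)*(q + 1)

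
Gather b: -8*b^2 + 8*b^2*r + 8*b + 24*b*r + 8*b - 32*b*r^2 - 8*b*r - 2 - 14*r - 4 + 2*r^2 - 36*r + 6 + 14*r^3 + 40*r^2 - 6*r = b^2*(8*r - 8) + b*(-32*r^2 + 16*r + 16) + 14*r^3 + 42*r^2 - 56*r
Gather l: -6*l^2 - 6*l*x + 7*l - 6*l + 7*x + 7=-6*l^2 + l*(1 - 6*x) + 7*x + 7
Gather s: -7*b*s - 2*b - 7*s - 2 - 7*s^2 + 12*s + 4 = -2*b - 7*s^2 + s*(5 - 7*b) + 2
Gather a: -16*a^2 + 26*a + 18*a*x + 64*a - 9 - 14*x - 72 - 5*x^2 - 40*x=-16*a^2 + a*(18*x + 90) - 5*x^2 - 54*x - 81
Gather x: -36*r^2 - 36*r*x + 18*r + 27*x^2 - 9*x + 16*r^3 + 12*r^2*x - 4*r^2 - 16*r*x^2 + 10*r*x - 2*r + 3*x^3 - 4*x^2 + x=16*r^3 - 40*r^2 + 16*r + 3*x^3 + x^2*(23 - 16*r) + x*(12*r^2 - 26*r - 8)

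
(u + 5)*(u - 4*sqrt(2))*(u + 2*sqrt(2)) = u^3 - 2*sqrt(2)*u^2 + 5*u^2 - 16*u - 10*sqrt(2)*u - 80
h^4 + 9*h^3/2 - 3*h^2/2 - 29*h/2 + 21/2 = (h - 1)^2*(h + 3)*(h + 7/2)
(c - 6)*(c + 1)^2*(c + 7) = c^4 + 3*c^3 - 39*c^2 - 83*c - 42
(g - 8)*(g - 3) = g^2 - 11*g + 24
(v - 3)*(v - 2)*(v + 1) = v^3 - 4*v^2 + v + 6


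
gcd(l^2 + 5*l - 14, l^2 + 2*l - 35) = l + 7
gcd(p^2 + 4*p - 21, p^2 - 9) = p - 3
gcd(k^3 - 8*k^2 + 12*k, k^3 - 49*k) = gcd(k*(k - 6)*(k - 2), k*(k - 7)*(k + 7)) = k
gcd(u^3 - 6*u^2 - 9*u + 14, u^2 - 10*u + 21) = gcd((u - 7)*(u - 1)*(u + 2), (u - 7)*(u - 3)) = u - 7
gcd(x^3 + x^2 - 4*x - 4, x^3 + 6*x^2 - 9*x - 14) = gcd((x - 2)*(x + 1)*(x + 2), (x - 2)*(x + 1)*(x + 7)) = x^2 - x - 2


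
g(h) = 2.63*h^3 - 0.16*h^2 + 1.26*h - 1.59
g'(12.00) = 1133.58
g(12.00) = 4535.13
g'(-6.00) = 287.22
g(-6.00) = -582.99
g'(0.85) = 6.69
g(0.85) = 0.98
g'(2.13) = 36.37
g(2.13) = 25.78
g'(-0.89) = 7.79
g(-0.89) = -4.69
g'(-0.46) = 3.08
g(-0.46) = -2.46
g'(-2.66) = 57.94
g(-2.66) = -55.57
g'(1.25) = 13.19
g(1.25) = 4.87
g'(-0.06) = 1.31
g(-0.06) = -1.67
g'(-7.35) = 429.85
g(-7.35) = -1063.78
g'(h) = 7.89*h^2 - 0.32*h + 1.26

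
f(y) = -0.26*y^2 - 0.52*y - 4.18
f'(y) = -0.52*y - 0.52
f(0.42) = -4.44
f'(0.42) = -0.74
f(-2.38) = -4.42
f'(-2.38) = 0.72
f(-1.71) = -4.05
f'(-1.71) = 0.37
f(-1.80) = -4.09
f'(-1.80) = 0.42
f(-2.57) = -4.56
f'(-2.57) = 0.82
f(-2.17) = -4.28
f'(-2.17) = 0.61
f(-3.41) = -5.43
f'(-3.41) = 1.25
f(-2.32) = -4.37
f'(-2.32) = 0.69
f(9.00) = -29.92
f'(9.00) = -5.20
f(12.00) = -47.86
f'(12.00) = -6.76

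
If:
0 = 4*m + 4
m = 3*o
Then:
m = -1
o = -1/3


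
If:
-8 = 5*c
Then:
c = -8/5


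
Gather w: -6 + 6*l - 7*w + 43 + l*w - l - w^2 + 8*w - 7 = 5*l - w^2 + w*(l + 1) + 30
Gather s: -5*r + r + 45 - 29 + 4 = 20 - 4*r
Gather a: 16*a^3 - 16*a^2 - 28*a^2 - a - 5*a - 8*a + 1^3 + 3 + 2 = 16*a^3 - 44*a^2 - 14*a + 6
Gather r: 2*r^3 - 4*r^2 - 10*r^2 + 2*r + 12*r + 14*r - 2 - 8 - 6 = 2*r^3 - 14*r^2 + 28*r - 16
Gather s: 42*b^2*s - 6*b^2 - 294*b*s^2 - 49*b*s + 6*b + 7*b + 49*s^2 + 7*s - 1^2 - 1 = -6*b^2 + 13*b + s^2*(49 - 294*b) + s*(42*b^2 - 49*b + 7) - 2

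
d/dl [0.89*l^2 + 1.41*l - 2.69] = 1.78*l + 1.41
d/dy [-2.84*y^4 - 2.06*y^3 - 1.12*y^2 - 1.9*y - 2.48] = -11.36*y^3 - 6.18*y^2 - 2.24*y - 1.9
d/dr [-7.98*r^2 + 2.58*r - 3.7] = 2.58 - 15.96*r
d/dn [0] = 0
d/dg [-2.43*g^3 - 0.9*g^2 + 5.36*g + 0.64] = -7.29*g^2 - 1.8*g + 5.36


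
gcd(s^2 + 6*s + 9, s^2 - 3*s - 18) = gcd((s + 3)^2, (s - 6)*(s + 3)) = s + 3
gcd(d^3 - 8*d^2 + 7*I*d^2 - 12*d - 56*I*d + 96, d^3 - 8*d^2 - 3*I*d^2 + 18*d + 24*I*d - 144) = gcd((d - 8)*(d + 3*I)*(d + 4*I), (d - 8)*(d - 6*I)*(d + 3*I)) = d^2 + d*(-8 + 3*I) - 24*I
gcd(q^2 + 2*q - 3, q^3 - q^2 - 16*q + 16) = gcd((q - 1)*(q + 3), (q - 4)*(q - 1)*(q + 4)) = q - 1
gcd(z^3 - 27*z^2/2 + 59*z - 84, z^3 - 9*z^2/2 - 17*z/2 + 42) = z^2 - 15*z/2 + 14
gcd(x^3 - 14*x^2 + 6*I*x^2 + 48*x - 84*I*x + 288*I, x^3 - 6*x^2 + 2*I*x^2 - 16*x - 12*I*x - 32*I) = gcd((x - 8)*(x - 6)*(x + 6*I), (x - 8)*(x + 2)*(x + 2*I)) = x - 8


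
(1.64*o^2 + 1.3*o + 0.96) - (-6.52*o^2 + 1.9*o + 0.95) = 8.16*o^2 - 0.6*o + 0.01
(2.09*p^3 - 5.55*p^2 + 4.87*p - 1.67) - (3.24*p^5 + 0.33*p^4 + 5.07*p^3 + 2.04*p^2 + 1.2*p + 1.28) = -3.24*p^5 - 0.33*p^4 - 2.98*p^3 - 7.59*p^2 + 3.67*p - 2.95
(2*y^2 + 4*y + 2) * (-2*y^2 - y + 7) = -4*y^4 - 10*y^3 + 6*y^2 + 26*y + 14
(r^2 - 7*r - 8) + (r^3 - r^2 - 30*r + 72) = r^3 - 37*r + 64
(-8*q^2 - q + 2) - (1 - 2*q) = -8*q^2 + q + 1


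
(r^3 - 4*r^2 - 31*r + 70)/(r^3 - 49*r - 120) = (r^2 - 9*r + 14)/(r^2 - 5*r - 24)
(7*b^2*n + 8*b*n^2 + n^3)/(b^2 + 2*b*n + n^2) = n*(7*b + n)/(b + n)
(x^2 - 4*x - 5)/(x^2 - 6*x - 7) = (x - 5)/(x - 7)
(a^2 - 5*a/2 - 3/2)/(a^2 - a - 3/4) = 2*(a - 3)/(2*a - 3)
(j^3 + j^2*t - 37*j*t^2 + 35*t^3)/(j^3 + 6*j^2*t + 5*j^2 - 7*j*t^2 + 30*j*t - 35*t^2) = (j - 5*t)/(j + 5)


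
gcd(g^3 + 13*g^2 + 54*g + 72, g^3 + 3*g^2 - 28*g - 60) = g + 6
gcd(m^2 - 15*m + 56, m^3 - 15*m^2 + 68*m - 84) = m - 7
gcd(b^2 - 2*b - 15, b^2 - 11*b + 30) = b - 5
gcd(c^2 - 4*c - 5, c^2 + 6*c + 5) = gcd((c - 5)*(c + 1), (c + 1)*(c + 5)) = c + 1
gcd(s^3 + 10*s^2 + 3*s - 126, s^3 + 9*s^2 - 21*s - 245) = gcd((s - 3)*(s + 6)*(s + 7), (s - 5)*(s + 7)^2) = s + 7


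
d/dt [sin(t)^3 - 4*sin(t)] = (3*sin(t)^2 - 4)*cos(t)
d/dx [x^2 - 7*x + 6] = 2*x - 7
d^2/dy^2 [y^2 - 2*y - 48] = 2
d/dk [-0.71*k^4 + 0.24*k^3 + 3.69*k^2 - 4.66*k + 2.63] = -2.84*k^3 + 0.72*k^2 + 7.38*k - 4.66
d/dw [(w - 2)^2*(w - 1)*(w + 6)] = 4*w^3 + 3*w^2 - 44*w + 44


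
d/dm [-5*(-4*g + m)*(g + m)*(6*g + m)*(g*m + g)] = 5*g*(24*g^3 + 44*g^2*m + 22*g^2 - 9*g*m^2 - 6*g*m - 4*m^3 - 3*m^2)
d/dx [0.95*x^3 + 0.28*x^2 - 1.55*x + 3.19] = 2.85*x^2 + 0.56*x - 1.55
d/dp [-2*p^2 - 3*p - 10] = -4*p - 3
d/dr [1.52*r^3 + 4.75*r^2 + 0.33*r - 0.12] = 4.56*r^2 + 9.5*r + 0.33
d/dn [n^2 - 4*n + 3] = 2*n - 4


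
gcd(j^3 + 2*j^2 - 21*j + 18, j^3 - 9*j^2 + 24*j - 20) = 1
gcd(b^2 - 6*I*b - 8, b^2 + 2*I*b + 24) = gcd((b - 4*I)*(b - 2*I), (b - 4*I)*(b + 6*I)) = b - 4*I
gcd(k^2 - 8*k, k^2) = k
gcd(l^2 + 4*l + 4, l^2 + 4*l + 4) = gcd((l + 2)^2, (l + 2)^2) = l^2 + 4*l + 4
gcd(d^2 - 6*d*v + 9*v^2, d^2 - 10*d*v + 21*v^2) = -d + 3*v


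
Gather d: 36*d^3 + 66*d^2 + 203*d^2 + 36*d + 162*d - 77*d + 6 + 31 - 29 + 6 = 36*d^3 + 269*d^2 + 121*d + 14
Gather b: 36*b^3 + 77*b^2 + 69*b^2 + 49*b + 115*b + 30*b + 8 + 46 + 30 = 36*b^3 + 146*b^2 + 194*b + 84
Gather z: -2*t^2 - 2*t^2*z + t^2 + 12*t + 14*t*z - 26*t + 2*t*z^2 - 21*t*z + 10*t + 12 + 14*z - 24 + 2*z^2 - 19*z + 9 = -t^2 - 4*t + z^2*(2*t + 2) + z*(-2*t^2 - 7*t - 5) - 3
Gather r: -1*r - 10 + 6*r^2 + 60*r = 6*r^2 + 59*r - 10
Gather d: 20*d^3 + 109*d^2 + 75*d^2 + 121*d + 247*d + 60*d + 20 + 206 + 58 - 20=20*d^3 + 184*d^2 + 428*d + 264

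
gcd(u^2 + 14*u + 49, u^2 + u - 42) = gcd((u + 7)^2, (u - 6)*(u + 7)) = u + 7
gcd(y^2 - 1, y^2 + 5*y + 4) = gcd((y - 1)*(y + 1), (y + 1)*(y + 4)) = y + 1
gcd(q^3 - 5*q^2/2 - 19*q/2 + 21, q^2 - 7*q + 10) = q - 2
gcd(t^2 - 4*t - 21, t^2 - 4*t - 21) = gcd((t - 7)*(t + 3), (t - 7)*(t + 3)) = t^2 - 4*t - 21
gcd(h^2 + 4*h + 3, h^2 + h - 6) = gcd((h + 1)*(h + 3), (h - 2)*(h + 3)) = h + 3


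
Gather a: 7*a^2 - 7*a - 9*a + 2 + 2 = 7*a^2 - 16*a + 4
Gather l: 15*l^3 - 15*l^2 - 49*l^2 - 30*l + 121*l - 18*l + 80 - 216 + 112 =15*l^3 - 64*l^2 + 73*l - 24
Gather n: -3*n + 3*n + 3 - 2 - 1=0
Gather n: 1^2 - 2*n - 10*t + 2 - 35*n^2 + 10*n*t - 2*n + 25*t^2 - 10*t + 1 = -35*n^2 + n*(10*t - 4) + 25*t^2 - 20*t + 4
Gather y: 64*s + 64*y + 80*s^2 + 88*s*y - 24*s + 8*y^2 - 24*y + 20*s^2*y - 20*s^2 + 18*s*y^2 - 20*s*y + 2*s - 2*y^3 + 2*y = 60*s^2 + 42*s - 2*y^3 + y^2*(18*s + 8) + y*(20*s^2 + 68*s + 42)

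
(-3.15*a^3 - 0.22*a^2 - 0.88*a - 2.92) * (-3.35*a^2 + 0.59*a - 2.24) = 10.5525*a^5 - 1.1215*a^4 + 9.8742*a^3 + 9.7556*a^2 + 0.2484*a + 6.5408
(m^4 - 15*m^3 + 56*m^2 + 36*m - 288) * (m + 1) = m^5 - 14*m^4 + 41*m^3 + 92*m^2 - 252*m - 288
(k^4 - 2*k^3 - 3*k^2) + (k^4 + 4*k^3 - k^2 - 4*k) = 2*k^4 + 2*k^3 - 4*k^2 - 4*k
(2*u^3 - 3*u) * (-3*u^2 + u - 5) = -6*u^5 + 2*u^4 - u^3 - 3*u^2 + 15*u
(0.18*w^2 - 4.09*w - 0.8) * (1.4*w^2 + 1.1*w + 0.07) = 0.252*w^4 - 5.528*w^3 - 5.6064*w^2 - 1.1663*w - 0.056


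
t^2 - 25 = (t - 5)*(t + 5)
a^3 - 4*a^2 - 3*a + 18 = (a - 3)^2*(a + 2)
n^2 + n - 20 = (n - 4)*(n + 5)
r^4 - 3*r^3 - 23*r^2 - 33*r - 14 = (r - 7)*(r + 1)^2*(r + 2)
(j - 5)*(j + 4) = j^2 - j - 20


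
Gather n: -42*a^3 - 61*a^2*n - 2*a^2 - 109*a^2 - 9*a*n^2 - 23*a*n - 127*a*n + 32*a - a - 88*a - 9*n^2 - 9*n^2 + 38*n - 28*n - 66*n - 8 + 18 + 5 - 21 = -42*a^3 - 111*a^2 - 57*a + n^2*(-9*a - 18) + n*(-61*a^2 - 150*a - 56) - 6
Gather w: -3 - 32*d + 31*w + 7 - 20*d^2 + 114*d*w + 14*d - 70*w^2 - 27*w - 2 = -20*d^2 - 18*d - 70*w^2 + w*(114*d + 4) + 2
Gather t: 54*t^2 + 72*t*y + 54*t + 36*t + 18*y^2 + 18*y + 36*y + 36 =54*t^2 + t*(72*y + 90) + 18*y^2 + 54*y + 36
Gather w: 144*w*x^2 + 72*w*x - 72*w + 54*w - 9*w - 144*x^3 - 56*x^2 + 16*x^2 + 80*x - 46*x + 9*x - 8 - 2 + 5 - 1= w*(144*x^2 + 72*x - 27) - 144*x^3 - 40*x^2 + 43*x - 6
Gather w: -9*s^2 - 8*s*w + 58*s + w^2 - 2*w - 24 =-9*s^2 + 58*s + w^2 + w*(-8*s - 2) - 24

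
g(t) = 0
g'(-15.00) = 0.00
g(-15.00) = 0.00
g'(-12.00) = 0.00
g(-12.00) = 0.00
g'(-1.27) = 0.00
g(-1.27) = 0.00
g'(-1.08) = 0.00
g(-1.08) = 0.00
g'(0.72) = 0.00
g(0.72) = 0.00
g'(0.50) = 0.00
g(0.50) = 0.00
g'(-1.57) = 0.00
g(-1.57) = 0.00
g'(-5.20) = 0.00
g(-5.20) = 0.00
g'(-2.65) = 0.00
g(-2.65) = 0.00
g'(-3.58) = 0.00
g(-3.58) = 0.00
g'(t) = 0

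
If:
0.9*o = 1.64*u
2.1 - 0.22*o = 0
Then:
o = 9.55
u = 5.24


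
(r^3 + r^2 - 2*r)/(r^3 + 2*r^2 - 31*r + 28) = r*(r + 2)/(r^2 + 3*r - 28)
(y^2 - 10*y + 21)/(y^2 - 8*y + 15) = (y - 7)/(y - 5)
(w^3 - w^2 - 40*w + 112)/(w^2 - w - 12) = (w^2 + 3*w - 28)/(w + 3)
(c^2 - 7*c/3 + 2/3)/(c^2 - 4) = (c - 1/3)/(c + 2)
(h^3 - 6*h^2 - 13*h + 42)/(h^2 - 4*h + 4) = (h^2 - 4*h - 21)/(h - 2)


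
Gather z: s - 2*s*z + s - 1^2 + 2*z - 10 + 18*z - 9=2*s + z*(20 - 2*s) - 20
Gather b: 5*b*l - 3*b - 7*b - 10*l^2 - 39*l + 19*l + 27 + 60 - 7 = b*(5*l - 10) - 10*l^2 - 20*l + 80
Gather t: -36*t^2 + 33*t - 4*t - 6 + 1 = -36*t^2 + 29*t - 5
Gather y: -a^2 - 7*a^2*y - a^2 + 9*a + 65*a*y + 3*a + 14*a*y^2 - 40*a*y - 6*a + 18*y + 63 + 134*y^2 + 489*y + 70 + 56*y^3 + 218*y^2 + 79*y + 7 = -2*a^2 + 6*a + 56*y^3 + y^2*(14*a + 352) + y*(-7*a^2 + 25*a + 586) + 140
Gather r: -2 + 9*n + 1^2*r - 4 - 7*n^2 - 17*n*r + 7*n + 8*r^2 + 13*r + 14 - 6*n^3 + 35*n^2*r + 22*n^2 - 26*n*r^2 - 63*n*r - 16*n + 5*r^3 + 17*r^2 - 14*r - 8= -6*n^3 + 15*n^2 + 5*r^3 + r^2*(25 - 26*n) + r*(35*n^2 - 80*n)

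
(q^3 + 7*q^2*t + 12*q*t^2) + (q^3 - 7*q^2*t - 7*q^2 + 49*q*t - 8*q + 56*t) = 2*q^3 - 7*q^2 + 12*q*t^2 + 49*q*t - 8*q + 56*t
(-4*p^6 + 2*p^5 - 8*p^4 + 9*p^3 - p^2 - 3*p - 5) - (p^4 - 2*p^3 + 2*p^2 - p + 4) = -4*p^6 + 2*p^5 - 9*p^4 + 11*p^3 - 3*p^2 - 2*p - 9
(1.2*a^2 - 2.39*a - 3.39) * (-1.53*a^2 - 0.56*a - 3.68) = -1.836*a^4 + 2.9847*a^3 + 2.1091*a^2 + 10.6936*a + 12.4752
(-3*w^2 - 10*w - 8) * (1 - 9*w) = 27*w^3 + 87*w^2 + 62*w - 8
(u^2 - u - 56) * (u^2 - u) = u^4 - 2*u^3 - 55*u^2 + 56*u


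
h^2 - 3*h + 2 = (h - 2)*(h - 1)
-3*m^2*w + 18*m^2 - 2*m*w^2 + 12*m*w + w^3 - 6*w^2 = (-3*m + w)*(m + w)*(w - 6)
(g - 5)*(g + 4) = g^2 - g - 20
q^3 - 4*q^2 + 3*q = q*(q - 3)*(q - 1)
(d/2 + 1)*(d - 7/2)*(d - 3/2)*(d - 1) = d^4/2 - 2*d^3 - 7*d^2/8 + 61*d/8 - 21/4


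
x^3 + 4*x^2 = x^2*(x + 4)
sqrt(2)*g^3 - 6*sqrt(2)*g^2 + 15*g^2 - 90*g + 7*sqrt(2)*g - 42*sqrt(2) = (g - 6)*(g + 7*sqrt(2))*(sqrt(2)*g + 1)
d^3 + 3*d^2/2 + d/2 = d*(d + 1/2)*(d + 1)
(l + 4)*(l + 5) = l^2 + 9*l + 20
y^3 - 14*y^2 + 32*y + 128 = (y - 8)^2*(y + 2)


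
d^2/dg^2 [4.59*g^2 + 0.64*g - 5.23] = 9.18000000000000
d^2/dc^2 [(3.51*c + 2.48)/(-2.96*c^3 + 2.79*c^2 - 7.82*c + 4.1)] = (-184.519296*c^5 - 86.8233119999999*c^4 + 435.542274*c^3 - 971.426064*c^2 + 384.970524*c - 471.653704)/(25.934336*c^9 - 73.334592*c^8 + 274.669944*c^7 - 516.969447*c^6 + 928.804938*c^5 - 1177.011138*c^4 + 1164.202448*c^3 - 892.87422*c^2 + 394.3626*c - 68.921)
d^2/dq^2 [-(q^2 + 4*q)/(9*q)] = 0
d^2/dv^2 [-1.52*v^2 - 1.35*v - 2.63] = -3.04000000000000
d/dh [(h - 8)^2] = 2*h - 16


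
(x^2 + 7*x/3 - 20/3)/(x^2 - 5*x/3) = (x + 4)/x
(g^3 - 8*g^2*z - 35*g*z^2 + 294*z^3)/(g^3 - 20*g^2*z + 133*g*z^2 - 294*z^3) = (-g - 6*z)/(-g + 6*z)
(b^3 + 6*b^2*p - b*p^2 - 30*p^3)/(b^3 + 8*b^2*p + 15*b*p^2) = (b - 2*p)/b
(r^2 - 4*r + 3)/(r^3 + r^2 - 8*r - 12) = (r - 1)/(r^2 + 4*r + 4)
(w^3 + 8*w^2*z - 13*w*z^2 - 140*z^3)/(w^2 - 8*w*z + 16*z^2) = (-w^2 - 12*w*z - 35*z^2)/(-w + 4*z)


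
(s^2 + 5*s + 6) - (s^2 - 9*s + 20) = 14*s - 14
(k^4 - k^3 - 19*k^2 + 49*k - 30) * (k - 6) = k^5 - 7*k^4 - 13*k^3 + 163*k^2 - 324*k + 180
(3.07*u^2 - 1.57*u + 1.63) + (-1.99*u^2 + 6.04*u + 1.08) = 1.08*u^2 + 4.47*u + 2.71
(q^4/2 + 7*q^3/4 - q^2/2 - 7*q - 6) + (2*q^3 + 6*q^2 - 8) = q^4/2 + 15*q^3/4 + 11*q^2/2 - 7*q - 14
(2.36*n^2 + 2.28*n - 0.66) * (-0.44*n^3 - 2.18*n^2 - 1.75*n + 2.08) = -1.0384*n^5 - 6.148*n^4 - 8.81*n^3 + 2.3576*n^2 + 5.8974*n - 1.3728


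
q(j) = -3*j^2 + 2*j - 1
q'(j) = 2 - 6*j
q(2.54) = -15.27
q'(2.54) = -13.24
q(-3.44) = -43.38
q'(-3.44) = 22.64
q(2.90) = -20.43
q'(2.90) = -15.40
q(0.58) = -0.85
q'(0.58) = -1.48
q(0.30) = -0.67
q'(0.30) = 0.20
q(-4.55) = -72.21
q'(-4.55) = 29.30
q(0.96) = -1.84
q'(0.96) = -3.76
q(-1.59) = -11.76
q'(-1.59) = 11.54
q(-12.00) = -457.00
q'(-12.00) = 74.00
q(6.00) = -97.00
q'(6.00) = -34.00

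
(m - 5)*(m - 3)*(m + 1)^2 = m^4 - 6*m^3 + 22*m + 15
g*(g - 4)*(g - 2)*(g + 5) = g^4 - g^3 - 22*g^2 + 40*g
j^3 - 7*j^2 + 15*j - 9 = (j - 3)^2*(j - 1)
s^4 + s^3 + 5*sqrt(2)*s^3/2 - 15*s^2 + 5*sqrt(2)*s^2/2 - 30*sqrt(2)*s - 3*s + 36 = (s - 3)*(s + 4)*(s - sqrt(2)/2)*(s + 3*sqrt(2))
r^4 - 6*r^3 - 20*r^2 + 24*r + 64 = (r - 8)*(r - 2)*(r + 2)^2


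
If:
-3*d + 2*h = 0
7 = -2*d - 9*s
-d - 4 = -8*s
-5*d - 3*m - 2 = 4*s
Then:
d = -92/25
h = -138/25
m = 406/75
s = 1/25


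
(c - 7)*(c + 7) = c^2 - 49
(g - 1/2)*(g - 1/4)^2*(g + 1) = g^4 - 11*g^2/16 + 9*g/32 - 1/32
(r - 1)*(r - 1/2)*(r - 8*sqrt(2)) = r^3 - 8*sqrt(2)*r^2 - 3*r^2/2 + r/2 + 12*sqrt(2)*r - 4*sqrt(2)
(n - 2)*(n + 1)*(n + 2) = n^3 + n^2 - 4*n - 4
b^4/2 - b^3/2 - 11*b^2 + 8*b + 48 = (b/2 + 1)*(b - 4)*(b - 3)*(b + 4)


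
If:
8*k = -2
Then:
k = -1/4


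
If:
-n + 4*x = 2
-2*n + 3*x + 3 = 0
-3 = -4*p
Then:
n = 18/5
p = 3/4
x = 7/5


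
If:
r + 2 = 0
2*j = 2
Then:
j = 1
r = -2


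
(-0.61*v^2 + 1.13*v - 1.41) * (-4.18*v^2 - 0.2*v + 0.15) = 2.5498*v^4 - 4.6014*v^3 + 5.5763*v^2 + 0.4515*v - 0.2115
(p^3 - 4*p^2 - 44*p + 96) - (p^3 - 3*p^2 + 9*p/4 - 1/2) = -p^2 - 185*p/4 + 193/2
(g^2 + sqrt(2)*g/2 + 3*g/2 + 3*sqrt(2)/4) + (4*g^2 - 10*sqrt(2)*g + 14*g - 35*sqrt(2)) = 5*g^2 - 19*sqrt(2)*g/2 + 31*g/2 - 137*sqrt(2)/4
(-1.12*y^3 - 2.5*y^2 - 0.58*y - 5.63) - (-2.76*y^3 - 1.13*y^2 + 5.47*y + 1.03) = 1.64*y^3 - 1.37*y^2 - 6.05*y - 6.66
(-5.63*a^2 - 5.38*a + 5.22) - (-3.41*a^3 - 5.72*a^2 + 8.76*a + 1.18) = 3.41*a^3 + 0.0899999999999999*a^2 - 14.14*a + 4.04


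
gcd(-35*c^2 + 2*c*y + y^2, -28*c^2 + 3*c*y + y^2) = 7*c + y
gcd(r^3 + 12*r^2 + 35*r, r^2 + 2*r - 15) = r + 5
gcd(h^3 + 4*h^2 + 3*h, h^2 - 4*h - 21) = h + 3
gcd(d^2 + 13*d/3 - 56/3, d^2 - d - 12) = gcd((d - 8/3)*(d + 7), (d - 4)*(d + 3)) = 1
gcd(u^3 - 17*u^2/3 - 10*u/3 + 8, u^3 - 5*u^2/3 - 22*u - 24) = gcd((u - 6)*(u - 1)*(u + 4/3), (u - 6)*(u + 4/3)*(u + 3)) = u^2 - 14*u/3 - 8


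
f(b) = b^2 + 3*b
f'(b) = 2*b + 3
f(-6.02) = 18.18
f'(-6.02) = -9.04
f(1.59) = 7.30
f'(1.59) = 6.18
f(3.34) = 21.18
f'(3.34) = 9.68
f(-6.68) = 24.58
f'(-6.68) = -10.36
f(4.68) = 35.94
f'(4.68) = 12.36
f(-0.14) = -0.40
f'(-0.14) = 2.72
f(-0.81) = -1.77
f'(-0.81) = 1.38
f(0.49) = 1.71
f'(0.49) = 3.98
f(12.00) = 180.00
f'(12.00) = 27.00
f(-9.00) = 54.00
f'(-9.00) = -15.00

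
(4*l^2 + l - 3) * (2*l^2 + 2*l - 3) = 8*l^4 + 10*l^3 - 16*l^2 - 9*l + 9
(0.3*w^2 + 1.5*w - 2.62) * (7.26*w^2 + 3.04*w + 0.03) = 2.178*w^4 + 11.802*w^3 - 14.4522*w^2 - 7.9198*w - 0.0786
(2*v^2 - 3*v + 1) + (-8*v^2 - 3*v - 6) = -6*v^2 - 6*v - 5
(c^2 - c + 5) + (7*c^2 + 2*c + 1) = 8*c^2 + c + 6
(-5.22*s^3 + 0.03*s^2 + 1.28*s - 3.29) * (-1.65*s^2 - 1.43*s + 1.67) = 8.613*s^5 + 7.4151*s^4 - 10.8723*s^3 + 3.6482*s^2 + 6.8423*s - 5.4943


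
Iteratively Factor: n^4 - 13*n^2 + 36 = (n + 3)*(n^3 - 3*n^2 - 4*n + 12) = (n - 2)*(n + 3)*(n^2 - n - 6) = (n - 2)*(n + 2)*(n + 3)*(n - 3)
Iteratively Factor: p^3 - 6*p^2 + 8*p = (p)*(p^2 - 6*p + 8) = p*(p - 4)*(p - 2)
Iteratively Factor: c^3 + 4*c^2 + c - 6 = (c - 1)*(c^2 + 5*c + 6) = (c - 1)*(c + 2)*(c + 3)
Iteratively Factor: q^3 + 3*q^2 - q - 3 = (q + 1)*(q^2 + 2*q - 3) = (q + 1)*(q + 3)*(q - 1)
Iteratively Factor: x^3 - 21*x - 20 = (x + 4)*(x^2 - 4*x - 5) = (x - 5)*(x + 4)*(x + 1)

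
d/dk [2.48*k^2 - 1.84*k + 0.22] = 4.96*k - 1.84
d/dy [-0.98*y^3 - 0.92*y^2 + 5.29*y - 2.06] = -2.94*y^2 - 1.84*y + 5.29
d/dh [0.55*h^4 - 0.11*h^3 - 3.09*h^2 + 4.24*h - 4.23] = 2.2*h^3 - 0.33*h^2 - 6.18*h + 4.24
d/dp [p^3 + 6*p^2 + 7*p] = 3*p^2 + 12*p + 7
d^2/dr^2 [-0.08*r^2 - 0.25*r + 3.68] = -0.160000000000000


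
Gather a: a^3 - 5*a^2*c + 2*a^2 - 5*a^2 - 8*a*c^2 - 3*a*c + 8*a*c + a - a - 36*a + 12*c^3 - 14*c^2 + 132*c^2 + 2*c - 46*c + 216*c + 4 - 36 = a^3 + a^2*(-5*c - 3) + a*(-8*c^2 + 5*c - 36) + 12*c^3 + 118*c^2 + 172*c - 32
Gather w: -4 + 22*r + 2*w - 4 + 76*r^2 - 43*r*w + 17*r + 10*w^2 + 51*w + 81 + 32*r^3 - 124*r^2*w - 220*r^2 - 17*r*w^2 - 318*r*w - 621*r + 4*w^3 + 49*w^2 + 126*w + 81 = 32*r^3 - 144*r^2 - 582*r + 4*w^3 + w^2*(59 - 17*r) + w*(-124*r^2 - 361*r + 179) + 154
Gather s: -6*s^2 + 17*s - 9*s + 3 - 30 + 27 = -6*s^2 + 8*s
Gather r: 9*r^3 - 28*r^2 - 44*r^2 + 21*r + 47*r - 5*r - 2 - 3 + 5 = 9*r^3 - 72*r^2 + 63*r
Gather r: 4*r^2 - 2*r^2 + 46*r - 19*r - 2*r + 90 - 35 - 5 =2*r^2 + 25*r + 50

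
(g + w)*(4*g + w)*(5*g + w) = 20*g^3 + 29*g^2*w + 10*g*w^2 + w^3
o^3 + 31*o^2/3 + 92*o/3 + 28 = (o + 2)*(o + 7/3)*(o + 6)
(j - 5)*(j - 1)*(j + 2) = j^3 - 4*j^2 - 7*j + 10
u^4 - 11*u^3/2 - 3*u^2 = u^2*(u - 6)*(u + 1/2)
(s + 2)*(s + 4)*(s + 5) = s^3 + 11*s^2 + 38*s + 40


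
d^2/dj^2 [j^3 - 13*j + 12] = 6*j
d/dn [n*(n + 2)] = 2*n + 2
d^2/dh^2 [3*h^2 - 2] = 6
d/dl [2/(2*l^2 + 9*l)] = 2*(-4*l - 9)/(l^2*(2*l + 9)^2)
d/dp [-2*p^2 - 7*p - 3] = -4*p - 7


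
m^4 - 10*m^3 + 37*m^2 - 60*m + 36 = (m - 3)^2*(m - 2)^2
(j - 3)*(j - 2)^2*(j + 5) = j^4 - 2*j^3 - 19*j^2 + 68*j - 60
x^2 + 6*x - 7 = (x - 1)*(x + 7)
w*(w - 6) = w^2 - 6*w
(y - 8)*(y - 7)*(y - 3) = y^3 - 18*y^2 + 101*y - 168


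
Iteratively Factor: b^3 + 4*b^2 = (b + 4)*(b^2) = b*(b + 4)*(b)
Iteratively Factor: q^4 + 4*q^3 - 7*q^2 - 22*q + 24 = (q - 1)*(q^3 + 5*q^2 - 2*q - 24) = (q - 1)*(q + 3)*(q^2 + 2*q - 8) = (q - 2)*(q - 1)*(q + 3)*(q + 4)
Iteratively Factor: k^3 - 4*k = (k)*(k^2 - 4) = k*(k + 2)*(k - 2)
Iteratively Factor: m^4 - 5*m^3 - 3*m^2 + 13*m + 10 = (m + 1)*(m^3 - 6*m^2 + 3*m + 10) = (m - 5)*(m + 1)*(m^2 - m - 2) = (m - 5)*(m - 2)*(m + 1)*(m + 1)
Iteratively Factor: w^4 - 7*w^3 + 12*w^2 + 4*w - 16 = (w - 2)*(w^3 - 5*w^2 + 2*w + 8) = (w - 2)*(w + 1)*(w^2 - 6*w + 8) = (w - 2)^2*(w + 1)*(w - 4)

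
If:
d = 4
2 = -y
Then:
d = 4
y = -2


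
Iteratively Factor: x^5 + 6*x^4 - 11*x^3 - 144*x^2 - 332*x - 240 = (x - 5)*(x^4 + 11*x^3 + 44*x^2 + 76*x + 48) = (x - 5)*(x + 2)*(x^3 + 9*x^2 + 26*x + 24) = (x - 5)*(x + 2)*(x + 4)*(x^2 + 5*x + 6) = (x - 5)*(x + 2)^2*(x + 4)*(x + 3)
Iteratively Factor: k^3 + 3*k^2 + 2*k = (k + 2)*(k^2 + k) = k*(k + 2)*(k + 1)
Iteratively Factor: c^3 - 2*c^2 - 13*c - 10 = (c + 2)*(c^2 - 4*c - 5) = (c + 1)*(c + 2)*(c - 5)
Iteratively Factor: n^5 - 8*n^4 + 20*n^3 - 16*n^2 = (n)*(n^4 - 8*n^3 + 20*n^2 - 16*n) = n^2*(n^3 - 8*n^2 + 20*n - 16) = n^2*(n - 4)*(n^2 - 4*n + 4) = n^2*(n - 4)*(n - 2)*(n - 2)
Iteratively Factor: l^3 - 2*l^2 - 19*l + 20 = (l - 5)*(l^2 + 3*l - 4) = (l - 5)*(l + 4)*(l - 1)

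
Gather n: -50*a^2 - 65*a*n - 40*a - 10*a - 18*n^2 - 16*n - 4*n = -50*a^2 - 50*a - 18*n^2 + n*(-65*a - 20)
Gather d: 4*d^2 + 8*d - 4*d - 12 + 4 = 4*d^2 + 4*d - 8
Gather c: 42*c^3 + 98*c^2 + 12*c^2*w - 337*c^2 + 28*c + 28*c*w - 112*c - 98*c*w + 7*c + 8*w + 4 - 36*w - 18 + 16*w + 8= 42*c^3 + c^2*(12*w - 239) + c*(-70*w - 77) - 12*w - 6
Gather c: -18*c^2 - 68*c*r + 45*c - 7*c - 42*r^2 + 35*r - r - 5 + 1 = -18*c^2 + c*(38 - 68*r) - 42*r^2 + 34*r - 4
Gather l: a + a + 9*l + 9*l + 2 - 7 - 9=2*a + 18*l - 14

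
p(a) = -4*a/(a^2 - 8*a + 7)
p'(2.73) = 0.03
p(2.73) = 1.48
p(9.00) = -2.25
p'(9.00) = 1.16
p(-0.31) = 0.13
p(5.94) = 4.54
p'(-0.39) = -0.26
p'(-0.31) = -0.30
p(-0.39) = 0.15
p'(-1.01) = -0.09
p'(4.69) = 0.83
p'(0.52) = -2.78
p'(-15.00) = 0.01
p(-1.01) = 0.25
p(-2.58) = 0.30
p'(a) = -4*a*(8 - 2*a)/(a^2 - 8*a + 7)^2 - 4/(a^2 - 8*a + 7) = 4*(a^2 - 7)/(a^4 - 16*a^3 + 78*a^2 - 112*a + 49)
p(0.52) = -0.67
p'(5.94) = 4.13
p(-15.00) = 0.17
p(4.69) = 2.20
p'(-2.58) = -0.00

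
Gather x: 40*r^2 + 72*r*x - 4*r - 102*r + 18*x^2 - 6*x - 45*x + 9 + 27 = 40*r^2 - 106*r + 18*x^2 + x*(72*r - 51) + 36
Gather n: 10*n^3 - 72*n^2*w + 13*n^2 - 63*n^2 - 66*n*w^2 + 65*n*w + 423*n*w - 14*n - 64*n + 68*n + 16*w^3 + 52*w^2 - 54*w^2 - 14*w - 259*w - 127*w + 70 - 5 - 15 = 10*n^3 + n^2*(-72*w - 50) + n*(-66*w^2 + 488*w - 10) + 16*w^3 - 2*w^2 - 400*w + 50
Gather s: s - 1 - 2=s - 3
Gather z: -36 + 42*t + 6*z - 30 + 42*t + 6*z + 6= 84*t + 12*z - 60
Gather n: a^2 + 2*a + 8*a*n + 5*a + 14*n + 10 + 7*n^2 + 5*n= a^2 + 7*a + 7*n^2 + n*(8*a + 19) + 10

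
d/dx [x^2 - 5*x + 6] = 2*x - 5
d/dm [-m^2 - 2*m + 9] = -2*m - 2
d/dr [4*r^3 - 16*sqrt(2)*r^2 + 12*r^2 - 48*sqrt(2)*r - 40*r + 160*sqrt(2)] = 12*r^2 - 32*sqrt(2)*r + 24*r - 48*sqrt(2) - 40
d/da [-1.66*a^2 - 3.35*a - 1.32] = -3.32*a - 3.35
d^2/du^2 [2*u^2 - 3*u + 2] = 4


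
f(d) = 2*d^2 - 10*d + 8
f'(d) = 4*d - 10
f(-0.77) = 16.89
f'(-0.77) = -13.08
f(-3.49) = 67.26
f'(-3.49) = -23.96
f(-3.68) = 71.88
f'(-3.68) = -24.72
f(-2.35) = 42.54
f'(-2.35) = -19.40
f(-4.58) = 95.75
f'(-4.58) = -28.32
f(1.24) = -1.32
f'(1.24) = -5.04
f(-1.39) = 25.76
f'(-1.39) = -15.56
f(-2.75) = 50.62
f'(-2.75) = -21.00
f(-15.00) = 608.00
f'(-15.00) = -70.00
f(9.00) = 80.00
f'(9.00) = 26.00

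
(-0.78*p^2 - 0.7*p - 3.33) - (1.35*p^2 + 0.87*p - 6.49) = -2.13*p^2 - 1.57*p + 3.16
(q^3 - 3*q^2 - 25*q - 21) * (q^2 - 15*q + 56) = q^5 - 18*q^4 + 76*q^3 + 186*q^2 - 1085*q - 1176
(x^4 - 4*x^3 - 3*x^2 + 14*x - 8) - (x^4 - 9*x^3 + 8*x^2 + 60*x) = 5*x^3 - 11*x^2 - 46*x - 8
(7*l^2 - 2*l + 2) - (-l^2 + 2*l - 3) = 8*l^2 - 4*l + 5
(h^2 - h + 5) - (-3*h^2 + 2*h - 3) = 4*h^2 - 3*h + 8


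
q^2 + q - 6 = (q - 2)*(q + 3)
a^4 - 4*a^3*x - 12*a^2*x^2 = a^2*(a - 6*x)*(a + 2*x)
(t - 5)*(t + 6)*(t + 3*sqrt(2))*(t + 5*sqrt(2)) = t^4 + t^3 + 8*sqrt(2)*t^3 + 8*sqrt(2)*t^2 - 240*sqrt(2)*t + 30*t - 900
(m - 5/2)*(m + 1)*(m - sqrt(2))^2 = m^4 - 2*sqrt(2)*m^3 - 3*m^3/2 - m^2/2 + 3*sqrt(2)*m^2 - 3*m + 5*sqrt(2)*m - 5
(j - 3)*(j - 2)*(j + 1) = j^3 - 4*j^2 + j + 6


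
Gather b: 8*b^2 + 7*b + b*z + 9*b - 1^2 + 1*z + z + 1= 8*b^2 + b*(z + 16) + 2*z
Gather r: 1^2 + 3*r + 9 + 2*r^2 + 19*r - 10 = 2*r^2 + 22*r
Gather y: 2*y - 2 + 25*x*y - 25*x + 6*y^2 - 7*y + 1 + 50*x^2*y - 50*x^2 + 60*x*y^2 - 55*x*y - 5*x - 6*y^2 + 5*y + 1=-50*x^2 + 60*x*y^2 - 30*x + y*(50*x^2 - 30*x)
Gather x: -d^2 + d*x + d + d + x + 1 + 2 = -d^2 + 2*d + x*(d + 1) + 3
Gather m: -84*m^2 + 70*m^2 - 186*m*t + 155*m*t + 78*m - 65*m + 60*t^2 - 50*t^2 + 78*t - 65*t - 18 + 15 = -14*m^2 + m*(13 - 31*t) + 10*t^2 + 13*t - 3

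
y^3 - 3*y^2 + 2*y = y*(y - 2)*(y - 1)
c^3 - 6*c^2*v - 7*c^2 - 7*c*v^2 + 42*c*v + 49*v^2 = (c - 7)*(c - 7*v)*(c + v)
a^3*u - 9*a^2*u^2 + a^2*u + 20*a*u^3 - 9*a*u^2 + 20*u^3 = (a - 5*u)*(a - 4*u)*(a*u + u)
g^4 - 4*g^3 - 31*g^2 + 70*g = g*(g - 7)*(g - 2)*(g + 5)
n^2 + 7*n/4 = n*(n + 7/4)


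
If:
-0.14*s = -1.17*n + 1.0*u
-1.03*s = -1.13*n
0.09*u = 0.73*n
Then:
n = 0.00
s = 0.00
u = 0.00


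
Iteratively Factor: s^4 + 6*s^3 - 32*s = (s)*(s^3 + 6*s^2 - 32) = s*(s + 4)*(s^2 + 2*s - 8) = s*(s + 4)^2*(s - 2)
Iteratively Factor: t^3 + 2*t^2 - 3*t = (t + 3)*(t^2 - t) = t*(t + 3)*(t - 1)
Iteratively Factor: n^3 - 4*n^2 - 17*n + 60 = (n - 3)*(n^2 - n - 20) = (n - 5)*(n - 3)*(n + 4)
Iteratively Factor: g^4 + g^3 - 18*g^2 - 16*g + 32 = (g + 4)*(g^3 - 3*g^2 - 6*g + 8) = (g + 2)*(g + 4)*(g^2 - 5*g + 4) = (g - 1)*(g + 2)*(g + 4)*(g - 4)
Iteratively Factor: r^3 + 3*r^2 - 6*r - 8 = (r + 4)*(r^2 - r - 2) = (r - 2)*(r + 4)*(r + 1)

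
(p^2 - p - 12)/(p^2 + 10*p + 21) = (p - 4)/(p + 7)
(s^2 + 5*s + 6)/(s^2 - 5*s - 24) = (s + 2)/(s - 8)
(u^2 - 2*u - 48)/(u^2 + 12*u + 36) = (u - 8)/(u + 6)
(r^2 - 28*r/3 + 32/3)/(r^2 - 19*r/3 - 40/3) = (3*r - 4)/(3*r + 5)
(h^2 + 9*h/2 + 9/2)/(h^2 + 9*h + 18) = (h + 3/2)/(h + 6)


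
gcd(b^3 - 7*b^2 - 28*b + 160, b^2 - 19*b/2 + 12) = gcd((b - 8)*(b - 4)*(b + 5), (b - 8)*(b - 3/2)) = b - 8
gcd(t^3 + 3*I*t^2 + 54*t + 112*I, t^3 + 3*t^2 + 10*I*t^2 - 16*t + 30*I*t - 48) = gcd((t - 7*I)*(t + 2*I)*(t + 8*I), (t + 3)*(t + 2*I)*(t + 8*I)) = t^2 + 10*I*t - 16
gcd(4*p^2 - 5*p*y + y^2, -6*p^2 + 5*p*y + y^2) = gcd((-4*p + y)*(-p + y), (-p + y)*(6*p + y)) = -p + y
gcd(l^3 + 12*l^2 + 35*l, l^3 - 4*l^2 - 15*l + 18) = 1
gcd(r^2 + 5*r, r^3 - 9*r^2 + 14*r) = r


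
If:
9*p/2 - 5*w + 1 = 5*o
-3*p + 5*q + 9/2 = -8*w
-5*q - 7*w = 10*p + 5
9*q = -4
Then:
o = 8219/18180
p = -113/1818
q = -4/9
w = -280/909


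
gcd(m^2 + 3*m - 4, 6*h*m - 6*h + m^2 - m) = m - 1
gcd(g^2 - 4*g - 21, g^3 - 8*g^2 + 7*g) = g - 7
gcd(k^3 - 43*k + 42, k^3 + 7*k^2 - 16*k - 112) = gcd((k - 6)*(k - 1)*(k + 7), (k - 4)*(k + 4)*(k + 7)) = k + 7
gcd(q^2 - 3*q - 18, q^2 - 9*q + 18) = q - 6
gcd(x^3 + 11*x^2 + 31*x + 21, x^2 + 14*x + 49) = x + 7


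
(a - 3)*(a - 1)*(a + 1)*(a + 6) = a^4 + 3*a^3 - 19*a^2 - 3*a + 18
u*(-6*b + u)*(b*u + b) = -6*b^2*u^2 - 6*b^2*u + b*u^3 + b*u^2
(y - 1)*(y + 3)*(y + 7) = y^3 + 9*y^2 + 11*y - 21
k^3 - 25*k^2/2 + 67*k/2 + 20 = (k - 8)*(k - 5)*(k + 1/2)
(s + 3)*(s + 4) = s^2 + 7*s + 12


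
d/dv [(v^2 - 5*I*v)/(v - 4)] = (v^2 - 8*v + 20*I)/(v^2 - 8*v + 16)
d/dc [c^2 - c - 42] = 2*c - 1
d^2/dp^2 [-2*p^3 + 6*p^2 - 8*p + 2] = 12 - 12*p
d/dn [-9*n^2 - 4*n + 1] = -18*n - 4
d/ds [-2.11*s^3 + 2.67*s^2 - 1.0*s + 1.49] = -6.33*s^2 + 5.34*s - 1.0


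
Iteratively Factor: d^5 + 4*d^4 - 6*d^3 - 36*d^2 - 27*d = (d + 3)*(d^4 + d^3 - 9*d^2 - 9*d) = (d - 3)*(d + 3)*(d^3 + 4*d^2 + 3*d) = (d - 3)*(d + 1)*(d + 3)*(d^2 + 3*d) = (d - 3)*(d + 1)*(d + 3)^2*(d)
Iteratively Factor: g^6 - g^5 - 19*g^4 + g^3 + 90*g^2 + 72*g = (g + 2)*(g^5 - 3*g^4 - 13*g^3 + 27*g^2 + 36*g) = (g - 4)*(g + 2)*(g^4 + g^3 - 9*g^2 - 9*g) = (g - 4)*(g + 1)*(g + 2)*(g^3 - 9*g) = (g - 4)*(g + 1)*(g + 2)*(g + 3)*(g^2 - 3*g) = g*(g - 4)*(g + 1)*(g + 2)*(g + 3)*(g - 3)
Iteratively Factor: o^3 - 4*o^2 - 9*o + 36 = (o - 3)*(o^2 - o - 12) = (o - 3)*(o + 3)*(o - 4)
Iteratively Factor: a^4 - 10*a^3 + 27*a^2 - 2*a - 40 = (a - 2)*(a^3 - 8*a^2 + 11*a + 20) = (a - 5)*(a - 2)*(a^2 - 3*a - 4) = (a - 5)*(a - 2)*(a + 1)*(a - 4)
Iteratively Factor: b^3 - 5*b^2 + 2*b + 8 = (b - 4)*(b^2 - b - 2) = (b - 4)*(b - 2)*(b + 1)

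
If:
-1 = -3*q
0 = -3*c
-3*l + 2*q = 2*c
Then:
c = 0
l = 2/9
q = 1/3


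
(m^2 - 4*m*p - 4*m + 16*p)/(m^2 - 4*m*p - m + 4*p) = (m - 4)/(m - 1)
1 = 1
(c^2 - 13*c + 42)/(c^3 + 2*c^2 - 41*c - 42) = (c - 7)/(c^2 + 8*c + 7)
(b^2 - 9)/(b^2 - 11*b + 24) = (b + 3)/(b - 8)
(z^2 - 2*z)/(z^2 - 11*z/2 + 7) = 2*z/(2*z - 7)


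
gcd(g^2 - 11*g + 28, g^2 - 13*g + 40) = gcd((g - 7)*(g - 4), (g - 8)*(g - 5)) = 1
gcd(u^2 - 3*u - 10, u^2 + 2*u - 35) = u - 5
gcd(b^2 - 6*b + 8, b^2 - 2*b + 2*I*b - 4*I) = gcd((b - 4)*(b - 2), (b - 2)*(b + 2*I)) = b - 2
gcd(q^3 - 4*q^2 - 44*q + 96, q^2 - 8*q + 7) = 1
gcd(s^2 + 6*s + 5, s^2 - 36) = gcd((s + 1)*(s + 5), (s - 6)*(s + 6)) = 1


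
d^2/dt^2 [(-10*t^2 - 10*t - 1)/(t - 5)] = -602/(t^3 - 15*t^2 + 75*t - 125)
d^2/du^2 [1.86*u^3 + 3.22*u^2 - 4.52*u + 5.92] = 11.16*u + 6.44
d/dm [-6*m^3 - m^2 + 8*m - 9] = -18*m^2 - 2*m + 8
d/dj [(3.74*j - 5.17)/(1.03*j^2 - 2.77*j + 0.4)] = (-3.8522*j^2 + 10.6502*j - 12.8249)/(1.0609*j^4 - 5.7062*j^3 + 8.4969*j^2 - 2.216*j + 0.16)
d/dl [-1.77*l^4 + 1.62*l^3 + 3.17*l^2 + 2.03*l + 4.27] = -7.08*l^3 + 4.86*l^2 + 6.34*l + 2.03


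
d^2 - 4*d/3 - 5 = (d - 3)*(d + 5/3)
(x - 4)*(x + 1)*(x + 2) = x^3 - x^2 - 10*x - 8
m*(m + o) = m^2 + m*o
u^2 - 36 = (u - 6)*(u + 6)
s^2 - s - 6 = (s - 3)*(s + 2)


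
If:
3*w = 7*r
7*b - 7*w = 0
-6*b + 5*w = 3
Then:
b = -3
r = -9/7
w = -3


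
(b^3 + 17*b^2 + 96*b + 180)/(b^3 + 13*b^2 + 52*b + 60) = (b + 6)/(b + 2)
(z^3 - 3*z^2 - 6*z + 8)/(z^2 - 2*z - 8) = z - 1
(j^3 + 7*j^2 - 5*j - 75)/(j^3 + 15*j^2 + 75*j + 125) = (j - 3)/(j + 5)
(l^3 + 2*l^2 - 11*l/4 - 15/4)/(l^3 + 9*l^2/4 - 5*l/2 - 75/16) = 4*(l + 1)/(4*l + 5)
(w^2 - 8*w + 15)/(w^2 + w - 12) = (w - 5)/(w + 4)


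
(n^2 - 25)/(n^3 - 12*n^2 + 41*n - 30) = (n + 5)/(n^2 - 7*n + 6)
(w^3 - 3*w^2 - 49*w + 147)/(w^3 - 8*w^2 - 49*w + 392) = (w - 3)/(w - 8)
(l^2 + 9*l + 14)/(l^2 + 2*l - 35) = (l + 2)/(l - 5)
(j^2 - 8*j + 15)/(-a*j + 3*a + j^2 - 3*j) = (5 - j)/(a - j)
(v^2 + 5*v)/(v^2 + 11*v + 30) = v/(v + 6)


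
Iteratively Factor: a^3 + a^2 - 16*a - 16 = (a + 4)*(a^2 - 3*a - 4) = (a + 1)*(a + 4)*(a - 4)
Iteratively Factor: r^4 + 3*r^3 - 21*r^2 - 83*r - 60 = (r + 4)*(r^3 - r^2 - 17*r - 15) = (r - 5)*(r + 4)*(r^2 + 4*r + 3) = (r - 5)*(r + 1)*(r + 4)*(r + 3)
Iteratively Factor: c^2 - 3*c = (c - 3)*(c)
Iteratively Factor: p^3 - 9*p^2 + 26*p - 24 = (p - 2)*(p^2 - 7*p + 12) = (p - 4)*(p - 2)*(p - 3)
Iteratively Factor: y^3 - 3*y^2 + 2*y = (y)*(y^2 - 3*y + 2) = y*(y - 1)*(y - 2)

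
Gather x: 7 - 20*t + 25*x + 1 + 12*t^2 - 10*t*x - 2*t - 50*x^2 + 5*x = 12*t^2 - 22*t - 50*x^2 + x*(30 - 10*t) + 8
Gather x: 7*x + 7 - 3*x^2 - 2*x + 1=-3*x^2 + 5*x + 8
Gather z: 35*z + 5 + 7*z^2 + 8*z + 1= 7*z^2 + 43*z + 6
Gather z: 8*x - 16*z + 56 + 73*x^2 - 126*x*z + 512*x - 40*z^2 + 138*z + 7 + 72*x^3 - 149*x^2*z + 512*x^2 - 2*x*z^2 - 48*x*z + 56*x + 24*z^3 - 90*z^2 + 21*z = 72*x^3 + 585*x^2 + 576*x + 24*z^3 + z^2*(-2*x - 130) + z*(-149*x^2 - 174*x + 143) + 63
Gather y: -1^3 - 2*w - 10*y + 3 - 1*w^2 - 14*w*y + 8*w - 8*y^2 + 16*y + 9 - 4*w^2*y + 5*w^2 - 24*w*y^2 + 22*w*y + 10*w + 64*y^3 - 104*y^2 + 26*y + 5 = 4*w^2 + 16*w + 64*y^3 + y^2*(-24*w - 112) + y*(-4*w^2 + 8*w + 32) + 16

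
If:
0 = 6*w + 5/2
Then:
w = -5/12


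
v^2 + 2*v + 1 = (v + 1)^2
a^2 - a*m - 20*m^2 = (a - 5*m)*(a + 4*m)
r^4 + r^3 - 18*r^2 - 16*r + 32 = (r - 4)*(r - 1)*(r + 2)*(r + 4)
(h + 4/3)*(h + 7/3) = h^2 + 11*h/3 + 28/9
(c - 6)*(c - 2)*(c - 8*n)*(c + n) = c^4 - 7*c^3*n - 8*c^3 - 8*c^2*n^2 + 56*c^2*n + 12*c^2 + 64*c*n^2 - 84*c*n - 96*n^2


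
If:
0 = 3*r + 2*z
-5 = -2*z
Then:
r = -5/3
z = 5/2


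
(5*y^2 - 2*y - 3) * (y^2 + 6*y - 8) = 5*y^4 + 28*y^3 - 55*y^2 - 2*y + 24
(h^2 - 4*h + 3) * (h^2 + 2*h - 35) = h^4 - 2*h^3 - 40*h^2 + 146*h - 105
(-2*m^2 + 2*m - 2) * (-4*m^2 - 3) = 8*m^4 - 8*m^3 + 14*m^2 - 6*m + 6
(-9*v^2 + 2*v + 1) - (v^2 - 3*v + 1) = -10*v^2 + 5*v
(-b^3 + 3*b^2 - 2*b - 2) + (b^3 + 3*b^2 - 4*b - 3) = 6*b^2 - 6*b - 5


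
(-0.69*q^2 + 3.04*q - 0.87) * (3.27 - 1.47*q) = 1.0143*q^3 - 6.7251*q^2 + 11.2197*q - 2.8449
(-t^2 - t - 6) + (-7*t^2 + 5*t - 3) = -8*t^2 + 4*t - 9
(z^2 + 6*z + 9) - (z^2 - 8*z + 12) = 14*z - 3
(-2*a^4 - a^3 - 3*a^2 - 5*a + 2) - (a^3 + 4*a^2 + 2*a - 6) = -2*a^4 - 2*a^3 - 7*a^2 - 7*a + 8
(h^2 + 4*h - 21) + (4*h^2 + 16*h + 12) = 5*h^2 + 20*h - 9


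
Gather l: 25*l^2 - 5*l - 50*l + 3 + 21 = 25*l^2 - 55*l + 24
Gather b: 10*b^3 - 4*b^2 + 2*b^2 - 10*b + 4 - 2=10*b^3 - 2*b^2 - 10*b + 2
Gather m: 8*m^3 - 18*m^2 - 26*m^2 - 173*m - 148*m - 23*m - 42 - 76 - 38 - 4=8*m^3 - 44*m^2 - 344*m - 160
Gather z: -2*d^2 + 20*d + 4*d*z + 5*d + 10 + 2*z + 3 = -2*d^2 + 25*d + z*(4*d + 2) + 13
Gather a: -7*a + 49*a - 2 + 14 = 42*a + 12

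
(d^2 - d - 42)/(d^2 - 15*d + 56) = (d + 6)/(d - 8)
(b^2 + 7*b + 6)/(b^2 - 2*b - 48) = (b + 1)/(b - 8)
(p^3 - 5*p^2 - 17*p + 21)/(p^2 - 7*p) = p + 2 - 3/p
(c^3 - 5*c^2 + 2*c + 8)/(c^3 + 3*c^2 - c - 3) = (c^2 - 6*c + 8)/(c^2 + 2*c - 3)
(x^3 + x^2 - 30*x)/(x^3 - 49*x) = (x^2 + x - 30)/(x^2 - 49)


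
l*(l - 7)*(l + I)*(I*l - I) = I*l^4 - l^3 - 8*I*l^3 + 8*l^2 + 7*I*l^2 - 7*l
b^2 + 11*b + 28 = (b + 4)*(b + 7)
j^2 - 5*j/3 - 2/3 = (j - 2)*(j + 1/3)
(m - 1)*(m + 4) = m^2 + 3*m - 4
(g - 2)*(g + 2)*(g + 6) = g^3 + 6*g^2 - 4*g - 24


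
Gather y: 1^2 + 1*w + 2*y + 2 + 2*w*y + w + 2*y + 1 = 2*w + y*(2*w + 4) + 4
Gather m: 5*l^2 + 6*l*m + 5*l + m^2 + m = 5*l^2 + 5*l + m^2 + m*(6*l + 1)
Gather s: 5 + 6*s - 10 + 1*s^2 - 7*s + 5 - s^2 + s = 0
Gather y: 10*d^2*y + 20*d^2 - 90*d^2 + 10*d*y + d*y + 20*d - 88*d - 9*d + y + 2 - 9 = -70*d^2 - 77*d + y*(10*d^2 + 11*d + 1) - 7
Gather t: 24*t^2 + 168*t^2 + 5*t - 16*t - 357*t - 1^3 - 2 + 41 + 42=192*t^2 - 368*t + 80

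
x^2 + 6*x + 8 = (x + 2)*(x + 4)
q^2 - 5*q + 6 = (q - 3)*(q - 2)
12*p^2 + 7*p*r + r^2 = (3*p + r)*(4*p + r)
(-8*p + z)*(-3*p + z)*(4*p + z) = 96*p^3 - 20*p^2*z - 7*p*z^2 + z^3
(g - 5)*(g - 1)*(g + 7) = g^3 + g^2 - 37*g + 35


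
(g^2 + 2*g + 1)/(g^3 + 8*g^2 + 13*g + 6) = 1/(g + 6)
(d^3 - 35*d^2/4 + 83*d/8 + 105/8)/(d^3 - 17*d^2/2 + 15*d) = (4*d^2 - 25*d - 21)/(4*d*(d - 6))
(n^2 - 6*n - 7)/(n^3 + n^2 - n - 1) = (n - 7)/(n^2 - 1)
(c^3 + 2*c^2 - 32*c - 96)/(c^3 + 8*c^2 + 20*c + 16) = (c^2 - 2*c - 24)/(c^2 + 4*c + 4)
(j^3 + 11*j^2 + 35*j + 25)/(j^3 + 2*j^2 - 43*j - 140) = (j^2 + 6*j + 5)/(j^2 - 3*j - 28)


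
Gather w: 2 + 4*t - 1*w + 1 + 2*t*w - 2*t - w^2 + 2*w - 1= 2*t - w^2 + w*(2*t + 1) + 2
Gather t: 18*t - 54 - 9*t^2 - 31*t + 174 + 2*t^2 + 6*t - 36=-7*t^2 - 7*t + 84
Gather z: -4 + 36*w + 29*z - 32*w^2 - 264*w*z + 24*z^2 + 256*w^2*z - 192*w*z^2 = -32*w^2 + 36*w + z^2*(24 - 192*w) + z*(256*w^2 - 264*w + 29) - 4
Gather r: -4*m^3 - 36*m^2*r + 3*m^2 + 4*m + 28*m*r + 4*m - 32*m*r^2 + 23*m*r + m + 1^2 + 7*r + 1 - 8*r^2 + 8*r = -4*m^3 + 3*m^2 + 9*m + r^2*(-32*m - 8) + r*(-36*m^2 + 51*m + 15) + 2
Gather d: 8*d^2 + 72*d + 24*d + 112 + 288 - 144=8*d^2 + 96*d + 256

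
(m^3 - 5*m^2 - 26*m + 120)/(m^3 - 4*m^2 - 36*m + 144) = (m + 5)/(m + 6)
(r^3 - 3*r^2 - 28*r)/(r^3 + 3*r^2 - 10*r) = (r^2 - 3*r - 28)/(r^2 + 3*r - 10)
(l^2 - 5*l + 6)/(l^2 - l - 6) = (l - 2)/(l + 2)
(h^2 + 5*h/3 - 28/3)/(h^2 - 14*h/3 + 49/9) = 3*(h + 4)/(3*h - 7)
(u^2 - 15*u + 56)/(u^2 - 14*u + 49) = (u - 8)/(u - 7)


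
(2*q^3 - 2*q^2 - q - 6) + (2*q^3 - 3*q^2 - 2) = 4*q^3 - 5*q^2 - q - 8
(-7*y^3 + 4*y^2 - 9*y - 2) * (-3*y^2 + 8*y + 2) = 21*y^5 - 68*y^4 + 45*y^3 - 58*y^2 - 34*y - 4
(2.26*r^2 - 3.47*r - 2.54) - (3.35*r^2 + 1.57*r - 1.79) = -1.09*r^2 - 5.04*r - 0.75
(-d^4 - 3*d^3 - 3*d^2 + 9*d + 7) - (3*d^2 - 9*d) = -d^4 - 3*d^3 - 6*d^2 + 18*d + 7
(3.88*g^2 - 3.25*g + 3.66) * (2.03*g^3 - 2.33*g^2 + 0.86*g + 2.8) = 7.8764*g^5 - 15.6379*g^4 + 18.3391*g^3 - 0.458800000000002*g^2 - 5.9524*g + 10.248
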